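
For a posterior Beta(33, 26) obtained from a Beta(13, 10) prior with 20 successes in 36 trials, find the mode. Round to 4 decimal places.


Mode = (alpha - 1) / (alpha + beta - 2)
= 32 / 57
= 0.5614

0.5614


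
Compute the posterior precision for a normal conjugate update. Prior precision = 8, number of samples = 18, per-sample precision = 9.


tau_post = tau_0 + n * tau
= 8 + 18 * 9 = 170

170


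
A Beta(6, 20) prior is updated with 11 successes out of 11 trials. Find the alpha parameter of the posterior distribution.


In the Beta-Binomial conjugate update:
alpha_post = alpha_prior + successes
= 6 + 11
= 17

17


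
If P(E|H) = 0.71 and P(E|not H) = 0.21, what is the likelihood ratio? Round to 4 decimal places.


Likelihood ratio = P(E|H) / P(E|not H)
= 0.71 / 0.21
= 3.381

3.381


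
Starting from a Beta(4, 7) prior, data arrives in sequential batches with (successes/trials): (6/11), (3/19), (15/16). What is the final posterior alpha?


In sequential Bayesian updating, we sum all successes.
Total successes = 24
Final alpha = 4 + 24 = 28

28


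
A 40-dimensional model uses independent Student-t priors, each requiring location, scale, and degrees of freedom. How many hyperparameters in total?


Per parameter: 3 (location, scale, and degrees of freedom).
Total = 40 * 3 = 120

120


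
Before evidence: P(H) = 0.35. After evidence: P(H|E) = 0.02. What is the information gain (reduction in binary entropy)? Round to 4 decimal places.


Prior entropy = 0.9341
Posterior entropy = 0.1414
Information gain = 0.9341 - 0.1414 = 0.7926

0.7926


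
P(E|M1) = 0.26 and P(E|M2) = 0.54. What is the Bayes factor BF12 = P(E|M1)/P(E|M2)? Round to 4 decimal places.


Bayes factor BF12 = P(E|M1) / P(E|M2)
= 0.26 / 0.54
= 0.4815

0.4815


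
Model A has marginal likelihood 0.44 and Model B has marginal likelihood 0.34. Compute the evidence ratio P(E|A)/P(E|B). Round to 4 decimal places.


Evidence ratio = P(E|A) / P(E|B)
= 0.44 / 0.34
= 1.2941

1.2941


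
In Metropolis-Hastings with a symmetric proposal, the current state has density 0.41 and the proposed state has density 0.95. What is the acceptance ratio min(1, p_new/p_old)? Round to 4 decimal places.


Ratio = p_new / p_old = 0.95 / 0.41 = 2.3171
Acceptance = min(1, 2.3171) = 1.0

1.0


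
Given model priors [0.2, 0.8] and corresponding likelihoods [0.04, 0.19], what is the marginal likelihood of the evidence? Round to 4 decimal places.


P(E) = sum_i P(M_i) P(E|M_i)
= 0.008 + 0.152
= 0.16

0.16


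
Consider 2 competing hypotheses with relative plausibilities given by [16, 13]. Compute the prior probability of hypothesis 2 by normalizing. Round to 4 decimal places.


Sum of weights = 16 + 13 = 29
Normalized prior for H2 = 13 / 29
= 0.4483

0.4483


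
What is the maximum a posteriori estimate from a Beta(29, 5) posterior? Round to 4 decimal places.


The MAP estimate equals the mode of the distribution.
Mode of Beta(a,b) = (a-1)/(a+b-2)
= 28/32
= 0.875

0.875


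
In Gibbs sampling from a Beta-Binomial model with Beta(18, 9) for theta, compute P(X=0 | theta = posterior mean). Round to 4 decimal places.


Posterior mean = alpha/(alpha+beta) = 18/27 = 0.6667
P(X=0|theta=mean) = 1 - theta = 0.3333

0.3333


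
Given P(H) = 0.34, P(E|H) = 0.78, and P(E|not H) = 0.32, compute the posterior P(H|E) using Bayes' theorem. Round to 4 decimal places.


By Bayes' theorem: P(H|E) = P(E|H)*P(H) / P(E)
P(E) = P(E|H)*P(H) + P(E|not H)*P(not H)
P(E) = 0.78*0.34 + 0.32*0.66 = 0.4764
P(H|E) = 0.78*0.34 / 0.4764 = 0.5567

0.5567


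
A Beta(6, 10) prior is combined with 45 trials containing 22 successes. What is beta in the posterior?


In conjugate updating:
beta_posterior = beta_prior + (n - k)
= 10 + (45 - 22)
= 10 + 23 = 33

33


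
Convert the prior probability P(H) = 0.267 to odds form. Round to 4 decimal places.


P(not H) = 1 - 0.267 = 0.733
Odds = 0.267 / 0.733 = 0.3643

0.3643


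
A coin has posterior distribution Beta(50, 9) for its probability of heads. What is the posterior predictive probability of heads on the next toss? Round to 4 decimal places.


Posterior predictive = E[theta] = alpha/(alpha+beta)
= 50/59
= 0.8475

0.8475


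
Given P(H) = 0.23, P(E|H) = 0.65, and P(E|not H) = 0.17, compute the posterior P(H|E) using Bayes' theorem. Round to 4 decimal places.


By Bayes' theorem: P(H|E) = P(E|H)*P(H) / P(E)
P(E) = P(E|H)*P(H) + P(E|not H)*P(not H)
P(E) = 0.65*0.23 + 0.17*0.77 = 0.2804
P(H|E) = 0.65*0.23 / 0.2804 = 0.5332

0.5332


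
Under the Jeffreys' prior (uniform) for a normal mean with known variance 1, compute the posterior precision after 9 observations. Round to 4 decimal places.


Prior precision = 0 (flat prior).
Post. prec. = 0 + n/var = 9/1 = 9.0

9.0


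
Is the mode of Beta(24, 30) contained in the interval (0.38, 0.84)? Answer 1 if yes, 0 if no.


Mode = (a-1)/(a+b-2) = 23/52 = 0.4423
Interval: (0.38, 0.84)
Contains mode? 1

1


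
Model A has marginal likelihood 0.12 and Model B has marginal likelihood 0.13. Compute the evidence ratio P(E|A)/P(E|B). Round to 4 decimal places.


Evidence ratio = P(E|A) / P(E|B)
= 0.12 / 0.13
= 0.9231

0.9231


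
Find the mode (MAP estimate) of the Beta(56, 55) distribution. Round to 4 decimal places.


For Beta(a,b) with a,b > 1:
Mode = (a-1)/(a+b-2) = (56-1)/(111-2)
= 55/109 = 0.5046

0.5046


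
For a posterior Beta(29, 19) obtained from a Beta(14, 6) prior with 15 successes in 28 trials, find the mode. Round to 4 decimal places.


Mode = (alpha - 1) / (alpha + beta - 2)
= 28 / 46
= 0.6087

0.6087


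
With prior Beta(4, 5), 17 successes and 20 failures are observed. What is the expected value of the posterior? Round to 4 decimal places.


Posterior = Beta(21, 25)
E[theta] = alpha/(alpha+beta)
= 21/46 = 0.4565

0.4565


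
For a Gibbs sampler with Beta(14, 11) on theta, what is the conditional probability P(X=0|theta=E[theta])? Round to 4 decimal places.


E[theta] = 14/(14+11) = 0.56
P(X=0|theta) = 1 - theta = 0.44

0.44


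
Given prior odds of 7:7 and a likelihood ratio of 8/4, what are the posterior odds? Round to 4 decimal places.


Posterior odds = prior odds * LR
Prior odds = 7/7 = 1.0
LR = 8/4 = 2.0
Posterior odds = 1.0 * 2.0 = 2.0

2.0


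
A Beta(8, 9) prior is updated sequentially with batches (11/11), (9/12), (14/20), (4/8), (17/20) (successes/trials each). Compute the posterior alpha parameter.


Sequential conjugate updating is equivalent to a single batch update.
Total successes across all batches = 55
alpha_posterior = alpha_prior + total_successes = 8 + 55
= 63

63


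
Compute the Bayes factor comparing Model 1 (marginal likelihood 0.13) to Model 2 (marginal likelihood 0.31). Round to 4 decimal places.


BF12 = marginal likelihood of M1 / marginal likelihood of M2
= 0.13/0.31
= 0.4194

0.4194


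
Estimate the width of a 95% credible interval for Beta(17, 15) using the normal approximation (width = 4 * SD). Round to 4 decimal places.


For Beta(a,b): Var = ab/((a+b)^2(a+b+1))
Var = 0.0075, SD = 0.0869
Approximate 95% CI width = 4 * 0.0869 = 0.3475

0.3475


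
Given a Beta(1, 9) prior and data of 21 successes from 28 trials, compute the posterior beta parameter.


Number of failures = 28 - 21 = 7
Posterior beta = 9 + 7 = 16

16


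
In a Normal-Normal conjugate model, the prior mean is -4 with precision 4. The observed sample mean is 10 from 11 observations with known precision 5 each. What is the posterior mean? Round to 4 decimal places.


Posterior precision = tau0 + n*tau = 4 + 11*5 = 59
Posterior mean = (tau0*mu0 + n*tau*xbar) / posterior_precision
= (4*-4 + 11*5*10) / 59
= 534 / 59 = 9.0508

9.0508


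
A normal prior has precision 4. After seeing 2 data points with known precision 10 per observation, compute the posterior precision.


In the conjugate normal model, precisions add:
tau_posterior = tau_prior + n * tau_data
= 4 + 2*10 = 24

24


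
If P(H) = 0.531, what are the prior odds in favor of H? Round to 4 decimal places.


Prior odds = P(H) / (1 - P(H))
= 0.531 / 0.469
= 1.1322

1.1322


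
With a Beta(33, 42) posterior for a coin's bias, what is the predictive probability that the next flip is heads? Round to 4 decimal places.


The predictive probability equals the posterior mean.
P(next = heads) = alpha / (alpha + beta)
= 33 / 75 = 0.44

0.44


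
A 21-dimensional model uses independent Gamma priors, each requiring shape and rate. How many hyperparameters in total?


Per parameter: 2 (shape and rate).
Total = 21 * 2 = 42

42


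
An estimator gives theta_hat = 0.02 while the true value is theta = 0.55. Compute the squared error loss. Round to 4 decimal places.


The squared error loss is (theta_hat - theta)^2
= (0.02 - 0.55)^2
= (-0.53)^2 = 0.2809

0.2809


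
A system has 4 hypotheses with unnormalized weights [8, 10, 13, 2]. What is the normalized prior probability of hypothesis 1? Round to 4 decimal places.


The normalized prior is the weight divided by the total.
Total weight = 33
P(H1) = 8 / 33 = 0.2424

0.2424


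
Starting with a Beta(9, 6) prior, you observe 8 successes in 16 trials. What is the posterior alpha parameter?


For a Beta-Binomial conjugate model:
Posterior alpha = prior alpha + number of successes
= 9 + 8 = 17

17


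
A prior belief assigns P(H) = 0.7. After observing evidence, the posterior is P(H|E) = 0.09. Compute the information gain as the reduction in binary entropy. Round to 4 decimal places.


H(prior) = -0.7*log2(0.7) - 0.3*log2(0.3)
= 0.8813
H(post) = -0.09*log2(0.09) - 0.91*log2(0.91)
= 0.4365
IG = 0.8813 - 0.4365 = 0.4448

0.4448


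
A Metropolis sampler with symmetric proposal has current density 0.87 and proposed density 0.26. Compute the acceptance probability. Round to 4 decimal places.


For symmetric proposals, acceptance = min(1, pi(x*)/pi(x))
= min(1, 0.26/0.87)
= min(1, 0.2989) = 0.2989

0.2989


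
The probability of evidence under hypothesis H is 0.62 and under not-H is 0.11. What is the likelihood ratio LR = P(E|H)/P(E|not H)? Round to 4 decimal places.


LR = 0.62 / 0.11
= 5.6364

5.6364


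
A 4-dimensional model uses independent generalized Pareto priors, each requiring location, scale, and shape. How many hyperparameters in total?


Per parameter: 3 (location, scale, and shape).
Total = 4 * 3 = 12

12


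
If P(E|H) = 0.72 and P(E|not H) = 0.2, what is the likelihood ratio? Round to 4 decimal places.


Likelihood ratio = P(E|H) / P(E|not H)
= 0.72 / 0.2
= 3.6

3.6


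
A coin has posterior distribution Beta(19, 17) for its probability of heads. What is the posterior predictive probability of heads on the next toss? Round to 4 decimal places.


Posterior predictive = E[theta] = alpha/(alpha+beta)
= 19/36
= 0.5278

0.5278


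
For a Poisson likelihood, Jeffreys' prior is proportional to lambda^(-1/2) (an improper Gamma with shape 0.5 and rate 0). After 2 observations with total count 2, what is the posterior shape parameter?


Jeffreys' prior for Poisson is proportional to lambda^(-1/2).
Posterior is Gamma(0.5 + S, 0 + n) = Gamma(0.5 + 2, 2).
Posterior shape = 0.5 + S = 0.5 + 2 = 2.5

2.5


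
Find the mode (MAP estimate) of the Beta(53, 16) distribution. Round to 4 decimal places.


For Beta(a,b) with a,b > 1:
Mode = (a-1)/(a+b-2) = (53-1)/(69-2)
= 52/67 = 0.7761

0.7761


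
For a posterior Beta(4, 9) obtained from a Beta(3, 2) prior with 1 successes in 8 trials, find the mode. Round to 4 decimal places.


Mode = (alpha - 1) / (alpha + beta - 2)
= 3 / 11
= 0.2727

0.2727


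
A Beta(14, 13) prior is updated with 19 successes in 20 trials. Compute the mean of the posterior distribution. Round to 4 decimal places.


After update: Beta(33, 14)
Mean = 33 / (33 + 14) = 33 / 47
= 0.7021

0.7021


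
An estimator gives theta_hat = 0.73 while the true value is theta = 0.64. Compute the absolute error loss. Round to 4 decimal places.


The absolute error loss is |theta_hat - theta|
= |0.73 - 0.64|
= 0.09

0.09


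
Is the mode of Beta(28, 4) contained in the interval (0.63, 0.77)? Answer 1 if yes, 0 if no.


Mode = (a-1)/(a+b-2) = 27/30 = 0.9
Interval: (0.63, 0.77)
Contains mode? 0

0


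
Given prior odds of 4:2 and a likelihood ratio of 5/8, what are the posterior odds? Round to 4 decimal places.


Posterior odds = prior odds * LR
Prior odds = 4/2 = 2.0
LR = 5/8 = 0.625
Posterior odds = 2.0 * 0.625 = 1.25

1.25


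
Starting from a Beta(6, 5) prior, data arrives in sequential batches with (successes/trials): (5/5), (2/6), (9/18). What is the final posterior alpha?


In sequential Bayesian updating, we sum all successes.
Total successes = 16
Final alpha = 6 + 16 = 22

22


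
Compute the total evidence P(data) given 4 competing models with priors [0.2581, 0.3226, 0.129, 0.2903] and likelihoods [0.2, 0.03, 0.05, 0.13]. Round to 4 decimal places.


Marginal likelihood = sum P(model_i) * P(data|model_i)
Model 1: 0.2581 * 0.2 = 0.0516
Model 2: 0.3226 * 0.03 = 0.0097
Model 3: 0.129 * 0.05 = 0.0065
Model 4: 0.2903 * 0.13 = 0.0377
Total = 0.1055

0.1055


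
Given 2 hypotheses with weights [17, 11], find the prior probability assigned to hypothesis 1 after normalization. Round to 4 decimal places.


To normalize, divide each weight by the sum of all weights.
Sum = 28
Prior(H1) = 17/28 = 0.6071

0.6071


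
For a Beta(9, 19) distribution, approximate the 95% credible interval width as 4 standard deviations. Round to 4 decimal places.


Variance of Beta(a,b) = ab / ((a+b)^2 * (a+b+1))
= 9*19 / ((28)^2 * 29)
= 0.0075
SD = sqrt(0.0075) = 0.0867
Width = 4 * SD = 0.3469

0.3469


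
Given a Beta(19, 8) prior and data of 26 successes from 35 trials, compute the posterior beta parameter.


Number of failures = 35 - 26 = 9
Posterior beta = 8 + 9 = 17

17


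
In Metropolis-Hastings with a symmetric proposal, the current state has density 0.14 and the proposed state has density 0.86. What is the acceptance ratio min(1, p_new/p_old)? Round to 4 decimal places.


Ratio = p_new / p_old = 0.86 / 0.14 = 6.1429
Acceptance = min(1, 6.1429) = 1.0

1.0


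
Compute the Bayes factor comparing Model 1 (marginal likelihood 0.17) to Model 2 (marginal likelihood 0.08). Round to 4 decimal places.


BF12 = marginal likelihood of M1 / marginal likelihood of M2
= 0.17/0.08
= 2.125

2.125


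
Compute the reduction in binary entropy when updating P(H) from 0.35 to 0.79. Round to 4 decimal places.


H_before = -p*log2(p) - (1-p)*log2(1-p) for p=0.35: 0.9341
H_after for p=0.79: 0.7415
Reduction = 0.9341 - 0.7415 = 0.1926

0.1926


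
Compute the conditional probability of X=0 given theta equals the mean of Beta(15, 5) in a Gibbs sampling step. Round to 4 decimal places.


Mean of Beta(15, 5) = 0.75
P(X=0 | theta=0.75) = 0.25

0.25


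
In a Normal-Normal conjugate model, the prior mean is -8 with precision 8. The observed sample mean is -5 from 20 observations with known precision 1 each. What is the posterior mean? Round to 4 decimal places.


Posterior precision = tau0 + n*tau = 8 + 20*1 = 28
Posterior mean = (tau0*mu0 + n*tau*xbar) / posterior_precision
= (8*-8 + 20*1*-5) / 28
= -164 / 28 = -5.8571

-5.8571


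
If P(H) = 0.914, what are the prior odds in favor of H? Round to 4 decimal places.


Prior odds = P(H) / (1 - P(H))
= 0.914 / 0.086
= 10.6279

10.6279


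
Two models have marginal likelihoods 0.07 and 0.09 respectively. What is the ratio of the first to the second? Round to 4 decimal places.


Evidence ratio = 0.07 / 0.09
= 0.7778

0.7778


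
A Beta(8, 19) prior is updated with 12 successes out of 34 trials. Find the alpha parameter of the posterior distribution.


In the Beta-Binomial conjugate update:
alpha_post = alpha_prior + successes
= 8 + 12
= 20

20


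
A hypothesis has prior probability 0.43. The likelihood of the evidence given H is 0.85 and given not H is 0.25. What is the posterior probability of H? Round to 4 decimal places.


Using Bayes' theorem:
P(E) = 0.43 * 0.85 + 0.57 * 0.25
P(E) = 0.508
P(H|E) = (0.43 * 0.85) / 0.508 = 0.7195

0.7195


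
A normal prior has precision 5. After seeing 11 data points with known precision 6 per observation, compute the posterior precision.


In the conjugate normal model, precisions add:
tau_posterior = tau_prior + n * tau_data
= 5 + 11*6 = 71

71


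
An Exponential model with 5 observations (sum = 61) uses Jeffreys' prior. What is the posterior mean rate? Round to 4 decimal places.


Posterior Gamma(5, 61)
E[lambda] = 5/61 = 0.082

0.082


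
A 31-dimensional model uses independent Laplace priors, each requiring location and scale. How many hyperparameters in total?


Per parameter: 2 (location and scale).
Total = 31 * 2 = 62

62


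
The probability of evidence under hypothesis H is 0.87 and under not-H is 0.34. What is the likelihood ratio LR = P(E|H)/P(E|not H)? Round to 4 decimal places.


LR = 0.87 / 0.34
= 2.5588

2.5588


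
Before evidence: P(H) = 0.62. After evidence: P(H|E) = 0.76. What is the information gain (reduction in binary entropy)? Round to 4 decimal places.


Prior entropy = 0.958
Posterior entropy = 0.795
Information gain = 0.958 - 0.795 = 0.163

0.163


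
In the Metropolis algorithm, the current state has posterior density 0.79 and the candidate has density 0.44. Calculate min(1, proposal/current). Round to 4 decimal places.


Ratio = 0.44/0.79 = 0.557
Acceptance probability = min(1, 0.557)
= 0.557

0.557


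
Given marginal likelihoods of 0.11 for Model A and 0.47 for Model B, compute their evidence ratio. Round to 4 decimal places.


Ratio = ML(A) / ML(B) = 0.11/0.47
= 0.234

0.234


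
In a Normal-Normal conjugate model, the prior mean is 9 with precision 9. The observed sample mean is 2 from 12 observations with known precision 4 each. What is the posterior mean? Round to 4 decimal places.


Posterior precision = tau0 + n*tau = 9 + 12*4 = 57
Posterior mean = (tau0*mu0 + n*tau*xbar) / posterior_precision
= (9*9 + 12*4*2) / 57
= 177 / 57 = 3.1053

3.1053


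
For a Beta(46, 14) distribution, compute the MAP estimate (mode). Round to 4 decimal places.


MAP = mode = (a-1)/(a+b-2)
= (46-1)/(46+14-2)
= 45/58 = 0.7759

0.7759


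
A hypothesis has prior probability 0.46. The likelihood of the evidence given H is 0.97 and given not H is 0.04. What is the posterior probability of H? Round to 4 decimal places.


Using Bayes' theorem:
P(E) = 0.46 * 0.97 + 0.54 * 0.04
P(E) = 0.4678
P(H|E) = (0.46 * 0.97) / 0.4678 = 0.9538

0.9538


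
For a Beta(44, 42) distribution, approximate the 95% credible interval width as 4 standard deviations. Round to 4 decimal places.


Variance of Beta(a,b) = ab / ((a+b)^2 * (a+b+1))
= 44*42 / ((86)^2 * 87)
= 0.0029
SD = sqrt(0.0029) = 0.0536
Width = 4 * SD = 0.2144

0.2144


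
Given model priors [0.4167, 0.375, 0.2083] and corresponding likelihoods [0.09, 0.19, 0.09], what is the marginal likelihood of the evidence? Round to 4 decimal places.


P(E) = sum_i P(M_i) P(E|M_i)
= 0.0375 + 0.0713 + 0.0187
= 0.1275

0.1275


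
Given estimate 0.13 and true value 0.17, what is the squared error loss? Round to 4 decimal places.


Squared error = (estimate - true)^2
Difference = -0.04
Loss = -0.04^2 = 0.0016

0.0016


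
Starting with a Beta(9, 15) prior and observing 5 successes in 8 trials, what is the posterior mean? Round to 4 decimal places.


Posterior parameters: alpha = 9 + 5 = 14
beta = 15 + 3 = 18
Posterior mean = alpha / (alpha + beta) = 14 / 32
= 0.4375

0.4375


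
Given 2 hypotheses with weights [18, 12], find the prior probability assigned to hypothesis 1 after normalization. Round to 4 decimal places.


To normalize, divide each weight by the sum of all weights.
Sum = 30
Prior(H1) = 18/30 = 0.6

0.6


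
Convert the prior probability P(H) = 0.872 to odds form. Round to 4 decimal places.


P(not H) = 1 - 0.872 = 0.128
Odds = 0.872 / 0.128 = 6.8125

6.8125


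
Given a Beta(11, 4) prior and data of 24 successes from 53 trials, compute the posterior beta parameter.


Number of failures = 53 - 24 = 29
Posterior beta = 4 + 29 = 33

33


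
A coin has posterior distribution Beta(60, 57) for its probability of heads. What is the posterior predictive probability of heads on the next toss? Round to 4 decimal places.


Posterior predictive = E[theta] = alpha/(alpha+beta)
= 60/117
= 0.5128

0.5128


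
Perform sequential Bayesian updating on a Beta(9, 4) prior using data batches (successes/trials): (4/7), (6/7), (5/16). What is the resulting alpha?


Accumulate successes: 15
Posterior alpha = prior alpha + sum of successes
= 9 + 15 = 24

24


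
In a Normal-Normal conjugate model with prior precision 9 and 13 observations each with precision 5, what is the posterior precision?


Posterior precision = prior precision + n * observation precision
= 9 + 13 * 5
= 9 + 65 = 74

74


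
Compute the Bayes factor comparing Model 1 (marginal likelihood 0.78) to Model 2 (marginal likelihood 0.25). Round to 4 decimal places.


BF12 = marginal likelihood of M1 / marginal likelihood of M2
= 0.78/0.25
= 3.12

3.12


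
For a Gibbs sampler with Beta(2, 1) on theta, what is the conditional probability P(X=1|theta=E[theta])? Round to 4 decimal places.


E[theta] = 2/(2+1) = 0.6667
P(X=1|theta) = theta = 0.6667

0.6667


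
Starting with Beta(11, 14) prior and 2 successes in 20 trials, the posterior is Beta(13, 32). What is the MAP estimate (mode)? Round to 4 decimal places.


The mode of Beta(a, b) when a > 1 and b > 1 is (a-1)/(a+b-2)
= (13 - 1) / (13 + 32 - 2)
= 12 / 43
= 0.2791

0.2791


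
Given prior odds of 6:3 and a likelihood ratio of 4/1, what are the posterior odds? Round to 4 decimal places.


Posterior odds = prior odds * LR
Prior odds = 6/3 = 2.0
LR = 4/1 = 4.0
Posterior odds = 2.0 * 4.0 = 8.0

8.0


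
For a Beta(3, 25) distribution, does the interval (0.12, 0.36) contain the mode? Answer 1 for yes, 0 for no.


Mode of Beta(a,b) = (a-1)/(a+b-2)
= (3-1)/(3+25-2) = 0.0769
Check: 0.12 <= 0.0769 <= 0.36?
Result: 0

0


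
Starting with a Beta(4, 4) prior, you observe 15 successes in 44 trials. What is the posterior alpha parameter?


For a Beta-Binomial conjugate model:
Posterior alpha = prior alpha + number of successes
= 4 + 15 = 19

19


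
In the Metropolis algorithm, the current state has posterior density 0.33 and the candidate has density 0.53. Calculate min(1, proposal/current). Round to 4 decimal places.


Ratio = 0.53/0.33 = 1.6061
Acceptance probability = min(1, 1.6061)
= 1.0

1.0


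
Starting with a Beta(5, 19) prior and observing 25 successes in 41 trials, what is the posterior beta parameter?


Posterior beta = prior beta + failures
Failures = 41 - 25 = 16
beta_post = 19 + 16 = 35

35


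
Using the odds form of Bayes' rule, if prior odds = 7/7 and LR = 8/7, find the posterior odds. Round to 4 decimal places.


Bayes' rule in odds form: posterior odds = prior odds * LR
= (7 * 8) / (7 * 7)
= 56/49 = 1.1429

1.1429


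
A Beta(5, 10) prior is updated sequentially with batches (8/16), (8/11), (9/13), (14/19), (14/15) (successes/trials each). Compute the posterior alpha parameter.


Sequential conjugate updating is equivalent to a single batch update.
Total successes across all batches = 53
alpha_posterior = alpha_prior + total_successes = 5 + 53
= 58

58


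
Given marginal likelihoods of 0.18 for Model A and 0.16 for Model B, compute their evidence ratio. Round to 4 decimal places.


Ratio = ML(A) / ML(B) = 0.18/0.16
= 1.125

1.125


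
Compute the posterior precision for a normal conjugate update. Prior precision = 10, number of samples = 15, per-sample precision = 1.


tau_post = tau_0 + n * tau
= 10 + 15 * 1 = 25

25


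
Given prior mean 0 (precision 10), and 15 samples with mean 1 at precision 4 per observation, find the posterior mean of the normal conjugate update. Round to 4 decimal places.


The posterior mean is a precision-weighted average of prior and data.
Post. prec. = 10 + 60 = 70
Post. mean = (0 + 60)/70 = 60/70 = 0.8571

0.8571


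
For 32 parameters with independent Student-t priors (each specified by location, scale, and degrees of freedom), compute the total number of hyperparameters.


A Student-t prior has 3 hyperparameters per parameter.
Total = 32 * 3 = 96

96


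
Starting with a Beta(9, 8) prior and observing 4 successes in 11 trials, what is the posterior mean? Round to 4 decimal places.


Posterior parameters: alpha = 9 + 4 = 13
beta = 8 + 7 = 15
Posterior mean = alpha / (alpha + beta) = 13 / 28
= 0.4643

0.4643


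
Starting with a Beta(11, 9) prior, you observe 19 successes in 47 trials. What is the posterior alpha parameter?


For a Beta-Binomial conjugate model:
Posterior alpha = prior alpha + number of successes
= 11 + 19 = 30

30


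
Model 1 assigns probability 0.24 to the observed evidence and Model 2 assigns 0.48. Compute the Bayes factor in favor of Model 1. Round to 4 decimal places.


BF = P(data|M1) / P(data|M2)
= 0.24 / 0.48 = 0.5

0.5


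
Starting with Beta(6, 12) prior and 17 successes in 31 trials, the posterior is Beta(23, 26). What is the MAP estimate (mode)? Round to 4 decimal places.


The mode of Beta(a, b) when a > 1 and b > 1 is (a-1)/(a+b-2)
= (23 - 1) / (23 + 26 - 2)
= 22 / 47
= 0.4681

0.4681


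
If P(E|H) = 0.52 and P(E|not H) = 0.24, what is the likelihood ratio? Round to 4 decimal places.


Likelihood ratio = P(E|H) / P(E|not H)
= 0.52 / 0.24
= 2.1667

2.1667


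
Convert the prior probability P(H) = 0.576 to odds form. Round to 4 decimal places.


P(not H) = 1 - 0.576 = 0.424
Odds = 0.576 / 0.424 = 1.3585

1.3585


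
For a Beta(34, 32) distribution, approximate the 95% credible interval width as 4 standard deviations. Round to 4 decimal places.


Variance of Beta(a,b) = ab / ((a+b)^2 * (a+b+1))
= 34*32 / ((66)^2 * 67)
= 0.0037
SD = sqrt(0.0037) = 0.0611
Width = 4 * SD = 0.2442

0.2442


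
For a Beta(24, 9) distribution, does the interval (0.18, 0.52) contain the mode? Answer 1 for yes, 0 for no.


Mode of Beta(a,b) = (a-1)/(a+b-2)
= (24-1)/(24+9-2) = 0.7419
Check: 0.18 <= 0.7419 <= 0.52?
Result: 0

0


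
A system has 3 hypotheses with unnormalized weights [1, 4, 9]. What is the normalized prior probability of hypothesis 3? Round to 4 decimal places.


The normalized prior is the weight divided by the total.
Total weight = 14
P(H3) = 9 / 14 = 0.6429

0.6429


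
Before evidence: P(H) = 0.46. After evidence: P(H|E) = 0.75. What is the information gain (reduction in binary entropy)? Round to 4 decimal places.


Prior entropy = 0.9954
Posterior entropy = 0.8113
Information gain = 0.9954 - 0.8113 = 0.1841

0.1841


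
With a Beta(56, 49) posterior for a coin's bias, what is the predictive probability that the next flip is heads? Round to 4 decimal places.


The predictive probability equals the posterior mean.
P(next = heads) = alpha / (alpha + beta)
= 56 / 105 = 0.5333

0.5333


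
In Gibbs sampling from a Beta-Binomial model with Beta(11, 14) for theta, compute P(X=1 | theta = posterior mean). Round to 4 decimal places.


Posterior mean = alpha/(alpha+beta) = 11/25 = 0.44
P(X=1|theta=mean) = theta = 0.44

0.44


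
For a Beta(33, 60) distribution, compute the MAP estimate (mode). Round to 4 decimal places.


MAP = mode = (a-1)/(a+b-2)
= (33-1)/(33+60-2)
= 32/91 = 0.3516

0.3516


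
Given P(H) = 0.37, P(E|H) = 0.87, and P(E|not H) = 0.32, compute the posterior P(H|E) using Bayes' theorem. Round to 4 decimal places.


By Bayes' theorem: P(H|E) = P(E|H)*P(H) / P(E)
P(E) = P(E|H)*P(H) + P(E|not H)*P(not H)
P(E) = 0.87*0.37 + 0.32*0.63 = 0.5235
P(H|E) = 0.87*0.37 / 0.5235 = 0.6149

0.6149


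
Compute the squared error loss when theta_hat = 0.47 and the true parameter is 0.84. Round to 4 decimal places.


L = (theta_hat - theta_true)^2
= (0.47 - 0.84)^2
= -0.37^2 = 0.1369

0.1369


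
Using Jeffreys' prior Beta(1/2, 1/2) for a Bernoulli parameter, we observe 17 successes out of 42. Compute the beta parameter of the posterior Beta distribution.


Conjugate update: Beta(0.5 + k, 0.5 + n - k).
k = 17, n - k = 25
Posterior beta = 0.5 + (n - k) = 0.5 + 25 = 25.5

25.5


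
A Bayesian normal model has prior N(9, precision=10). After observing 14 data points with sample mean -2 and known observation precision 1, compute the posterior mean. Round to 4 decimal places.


Posterior mean = (prior_precision * prior_mean + n * data_precision * data_mean) / (prior_precision + n * data_precision)
Numerator = 10*9 + 14*1*-2 = 62
Denominator = 10 + 14*1 = 24
Posterior mean = 2.5833

2.5833


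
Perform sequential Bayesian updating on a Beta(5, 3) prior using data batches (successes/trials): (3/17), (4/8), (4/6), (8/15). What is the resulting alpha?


Accumulate successes: 19
Posterior alpha = prior alpha + sum of successes
= 5 + 19 = 24

24


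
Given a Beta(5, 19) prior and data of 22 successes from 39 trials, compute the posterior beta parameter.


Number of failures = 39 - 22 = 17
Posterior beta = 19 + 17 = 36

36


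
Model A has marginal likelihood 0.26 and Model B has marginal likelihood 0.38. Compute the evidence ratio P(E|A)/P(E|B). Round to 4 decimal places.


Evidence ratio = P(E|A) / P(E|B)
= 0.26 / 0.38
= 0.6842

0.6842


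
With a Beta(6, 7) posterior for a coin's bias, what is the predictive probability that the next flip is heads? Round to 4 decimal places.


The predictive probability equals the posterior mean.
P(next = heads) = alpha / (alpha + beta)
= 6 / 13 = 0.4615

0.4615


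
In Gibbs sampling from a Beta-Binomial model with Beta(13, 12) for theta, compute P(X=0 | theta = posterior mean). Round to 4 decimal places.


Posterior mean = alpha/(alpha+beta) = 13/25 = 0.52
P(X=0|theta=mean) = 1 - theta = 0.48

0.48


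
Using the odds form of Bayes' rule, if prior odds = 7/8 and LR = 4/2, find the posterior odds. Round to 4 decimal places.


Bayes' rule in odds form: posterior odds = prior odds * LR
= (7 * 4) / (8 * 2)
= 28/16 = 1.75

1.75


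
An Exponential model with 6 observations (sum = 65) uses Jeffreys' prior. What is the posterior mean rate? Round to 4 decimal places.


Posterior Gamma(6, 65)
E[lambda] = 6/65 = 0.0923

0.0923


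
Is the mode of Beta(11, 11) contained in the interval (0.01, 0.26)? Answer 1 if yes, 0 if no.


Mode = (a-1)/(a+b-2) = 10/20 = 0.5
Interval: (0.01, 0.26)
Contains mode? 0

0


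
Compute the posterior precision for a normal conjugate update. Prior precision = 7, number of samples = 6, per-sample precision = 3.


tau_post = tau_0 + n * tau
= 7 + 6 * 3 = 25

25


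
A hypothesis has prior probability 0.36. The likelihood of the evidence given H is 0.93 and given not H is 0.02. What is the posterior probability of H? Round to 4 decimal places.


Using Bayes' theorem:
P(E) = 0.36 * 0.93 + 0.64 * 0.02
P(E) = 0.3476
P(H|E) = (0.36 * 0.93) / 0.3476 = 0.9632

0.9632


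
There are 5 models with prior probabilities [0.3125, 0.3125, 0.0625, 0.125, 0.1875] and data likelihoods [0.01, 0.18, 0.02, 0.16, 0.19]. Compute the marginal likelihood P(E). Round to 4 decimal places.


P(E) = sum over models of P(M_i) * P(E|M_i)
= 0.3125*0.01 + 0.3125*0.18 + 0.0625*0.02 + 0.125*0.16 + 0.1875*0.19
= 0.1162

0.1162


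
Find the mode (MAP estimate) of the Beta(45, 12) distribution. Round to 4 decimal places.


For Beta(a,b) with a,b > 1:
Mode = (a-1)/(a+b-2) = (45-1)/(57-2)
= 44/55 = 0.8

0.8


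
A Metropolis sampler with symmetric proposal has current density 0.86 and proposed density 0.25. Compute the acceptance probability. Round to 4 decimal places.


For symmetric proposals, acceptance = min(1, pi(x*)/pi(x))
= min(1, 0.25/0.86)
= min(1, 0.2907) = 0.2907

0.2907


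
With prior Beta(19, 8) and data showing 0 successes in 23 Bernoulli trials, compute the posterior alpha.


Conjugate update: alpha_posterior = alpha_prior + k
= 19 + 0 = 19

19


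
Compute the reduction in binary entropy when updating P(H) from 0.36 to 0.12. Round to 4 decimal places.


H_before = -p*log2(p) - (1-p)*log2(1-p) for p=0.36: 0.9427
H_after for p=0.12: 0.5294
Reduction = 0.9427 - 0.5294 = 0.4133

0.4133


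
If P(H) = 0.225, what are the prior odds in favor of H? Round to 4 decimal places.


Prior odds = P(H) / (1 - P(H))
= 0.225 / 0.775
= 0.2903

0.2903


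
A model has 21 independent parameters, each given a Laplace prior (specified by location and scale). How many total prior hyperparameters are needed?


Each Laplace prior needs 2 hyperparameters (location and scale).
Total = 2 * 21 = 42

42


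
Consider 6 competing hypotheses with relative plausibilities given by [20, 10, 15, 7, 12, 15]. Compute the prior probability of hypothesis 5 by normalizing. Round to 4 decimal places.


Sum of weights = 20 + 10 + 15 + 7 + 12 + 15 = 79
Normalized prior for H5 = 12 / 79
= 0.1519

0.1519


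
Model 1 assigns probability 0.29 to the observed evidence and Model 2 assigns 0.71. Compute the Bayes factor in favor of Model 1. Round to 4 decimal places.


BF = P(data|M1) / P(data|M2)
= 0.29 / 0.71 = 0.4085

0.4085


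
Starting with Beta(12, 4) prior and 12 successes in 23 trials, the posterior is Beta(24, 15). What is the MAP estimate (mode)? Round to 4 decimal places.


The mode of Beta(a, b) when a > 1 and b > 1 is (a-1)/(a+b-2)
= (24 - 1) / (24 + 15 - 2)
= 23 / 37
= 0.6216

0.6216


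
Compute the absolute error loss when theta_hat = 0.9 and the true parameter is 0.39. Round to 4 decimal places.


L = |theta_hat - theta_true|
= |0.9 - 0.39| = 0.51

0.51


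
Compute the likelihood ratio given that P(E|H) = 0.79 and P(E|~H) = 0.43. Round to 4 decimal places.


LR = P(E|H) / P(E|~H)
= 0.79 / 0.43 = 1.8372

1.8372


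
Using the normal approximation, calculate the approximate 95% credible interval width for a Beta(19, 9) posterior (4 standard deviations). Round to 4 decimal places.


Var(Beta) = 19*9/(28^2 * 29) = 0.0075
SD = 0.0867
Width ~ 4*SD = 0.3469

0.3469


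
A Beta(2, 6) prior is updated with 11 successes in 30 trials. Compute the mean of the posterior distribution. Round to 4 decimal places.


After update: Beta(13, 25)
Mean = 13 / (13 + 25) = 13 / 38
= 0.3421

0.3421


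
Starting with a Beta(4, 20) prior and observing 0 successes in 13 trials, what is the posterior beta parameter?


Posterior beta = prior beta + failures
Failures = 13 - 0 = 13
beta_post = 20 + 13 = 33

33


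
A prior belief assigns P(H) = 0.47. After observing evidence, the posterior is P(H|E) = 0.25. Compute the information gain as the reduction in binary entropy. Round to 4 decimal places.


H(prior) = -0.47*log2(0.47) - 0.53*log2(0.53)
= 0.9974
H(post) = -0.25*log2(0.25) - 0.75*log2(0.75)
= 0.8113
IG = 0.9974 - 0.8113 = 0.1861

0.1861


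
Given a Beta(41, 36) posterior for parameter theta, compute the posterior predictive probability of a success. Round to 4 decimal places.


For a Beta-Bernoulli model, the predictive probability is the mean:
P(success) = 41/(41+36) = 41/77 = 0.5325

0.5325


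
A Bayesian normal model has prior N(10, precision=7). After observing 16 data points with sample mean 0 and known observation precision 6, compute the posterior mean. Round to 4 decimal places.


Posterior mean = (prior_precision * prior_mean + n * data_precision * data_mean) / (prior_precision + n * data_precision)
Numerator = 7*10 + 16*6*0 = 70
Denominator = 7 + 16*6 = 103
Posterior mean = 0.6796

0.6796


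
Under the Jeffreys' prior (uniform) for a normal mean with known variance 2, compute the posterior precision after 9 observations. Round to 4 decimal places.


Prior precision = 0 (flat prior).
Post. prec. = 0 + n/var = 9/2 = 4.5

4.5


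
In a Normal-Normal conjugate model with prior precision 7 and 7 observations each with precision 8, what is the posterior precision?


Posterior precision = prior precision + n * observation precision
= 7 + 7 * 8
= 7 + 56 = 63

63


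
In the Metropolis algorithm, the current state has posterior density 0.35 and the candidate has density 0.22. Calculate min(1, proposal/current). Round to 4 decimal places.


Ratio = 0.22/0.35 = 0.6286
Acceptance probability = min(1, 0.6286)
= 0.6286

0.6286


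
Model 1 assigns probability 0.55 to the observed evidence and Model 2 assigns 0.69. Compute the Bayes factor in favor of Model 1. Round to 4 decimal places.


BF = P(data|M1) / P(data|M2)
= 0.55 / 0.69 = 0.7971

0.7971


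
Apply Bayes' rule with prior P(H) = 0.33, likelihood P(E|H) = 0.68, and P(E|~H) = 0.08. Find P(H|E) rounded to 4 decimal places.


Step 1: Compute marginal P(E) = P(E|H)P(H) + P(E|~H)P(~H)
= 0.68*0.33 + 0.08*0.67 = 0.278
Step 2: P(H|E) = P(E|H)P(H)/P(E) = 0.2244/0.278
= 0.8072

0.8072


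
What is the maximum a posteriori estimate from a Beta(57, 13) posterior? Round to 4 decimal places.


The MAP estimate equals the mode of the distribution.
Mode of Beta(a,b) = (a-1)/(a+b-2)
= 56/68
= 0.8235

0.8235


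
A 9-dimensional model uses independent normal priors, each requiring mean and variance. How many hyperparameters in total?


Per parameter: 2 (mean and variance).
Total = 9 * 2 = 18

18


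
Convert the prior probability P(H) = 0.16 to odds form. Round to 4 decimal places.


P(not H) = 1 - 0.16 = 0.84
Odds = 0.16 / 0.84 = 0.1905

0.1905


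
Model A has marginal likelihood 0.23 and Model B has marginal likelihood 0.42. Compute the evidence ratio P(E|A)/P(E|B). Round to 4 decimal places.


Evidence ratio = P(E|A) / P(E|B)
= 0.23 / 0.42
= 0.5476

0.5476


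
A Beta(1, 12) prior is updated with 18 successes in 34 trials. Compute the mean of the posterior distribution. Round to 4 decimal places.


After update: Beta(19, 28)
Mean = 19 / (19 + 28) = 19 / 47
= 0.4043

0.4043


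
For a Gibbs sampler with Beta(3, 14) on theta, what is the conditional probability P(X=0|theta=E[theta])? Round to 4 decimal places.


E[theta] = 3/(3+14) = 0.1765
P(X=0|theta) = 1 - theta = 0.8235

0.8235


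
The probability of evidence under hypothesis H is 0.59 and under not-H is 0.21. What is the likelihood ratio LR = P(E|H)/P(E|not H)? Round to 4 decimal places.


LR = 0.59 / 0.21
= 2.8095

2.8095


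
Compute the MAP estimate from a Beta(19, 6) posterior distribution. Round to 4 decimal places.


MAP = mode of Beta distribution
= (alpha - 1)/(alpha + beta - 2)
= (19-1)/(19+6-2)
= 18/23 = 0.7826

0.7826


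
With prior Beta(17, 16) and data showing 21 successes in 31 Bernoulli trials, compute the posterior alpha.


Conjugate update: alpha_posterior = alpha_prior + k
= 17 + 21 = 38

38


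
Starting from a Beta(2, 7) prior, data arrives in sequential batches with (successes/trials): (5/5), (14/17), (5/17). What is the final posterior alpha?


In sequential Bayesian updating, we sum all successes.
Total successes = 24
Final alpha = 2 + 24 = 26

26


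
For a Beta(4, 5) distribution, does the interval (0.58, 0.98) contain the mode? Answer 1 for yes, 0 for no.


Mode of Beta(a,b) = (a-1)/(a+b-2)
= (4-1)/(4+5-2) = 0.4286
Check: 0.58 <= 0.4286 <= 0.98?
Result: 0

0


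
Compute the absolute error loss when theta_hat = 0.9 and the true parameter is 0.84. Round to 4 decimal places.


L = |theta_hat - theta_true|
= |0.9 - 0.84| = 0.06

0.06


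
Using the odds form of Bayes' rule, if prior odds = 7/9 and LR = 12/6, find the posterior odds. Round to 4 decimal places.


Bayes' rule in odds form: posterior odds = prior odds * LR
= (7 * 12) / (9 * 6)
= 84/54 = 1.5556

1.5556


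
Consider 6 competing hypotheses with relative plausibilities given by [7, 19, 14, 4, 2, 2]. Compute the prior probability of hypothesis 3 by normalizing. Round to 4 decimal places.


Sum of weights = 7 + 19 + 14 + 4 + 2 + 2 = 48
Normalized prior for H3 = 14 / 48
= 0.2917

0.2917
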